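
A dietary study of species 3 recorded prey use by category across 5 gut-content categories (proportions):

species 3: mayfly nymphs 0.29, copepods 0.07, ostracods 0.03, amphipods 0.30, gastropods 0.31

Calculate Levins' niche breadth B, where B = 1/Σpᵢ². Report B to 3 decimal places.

Σpᵢ² = 0.29² + 0.07² + 0.03² + 0.30² + 0.31² = 0.0841 + 0.0049 + 0.0009 + 0.0900 + 0.0961 = 0.2760
B = 1 / 0.2760 = 3.62319

3.623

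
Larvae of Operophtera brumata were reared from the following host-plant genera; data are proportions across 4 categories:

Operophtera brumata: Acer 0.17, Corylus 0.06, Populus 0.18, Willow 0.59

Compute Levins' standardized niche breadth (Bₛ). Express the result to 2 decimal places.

Σpᵢ² = 0.17² + 0.06² + 0.18² + 0.59² = 0.0289 + 0.0036 + 0.0324 + 0.3481 = 0.4130
B = 1 / 0.4130 = 2.4213
Bₛ = (B − 1)/(n − 1) = (2.4213 − 1)/(4 − 1) = 1.4213/3 = 0.4738

0.47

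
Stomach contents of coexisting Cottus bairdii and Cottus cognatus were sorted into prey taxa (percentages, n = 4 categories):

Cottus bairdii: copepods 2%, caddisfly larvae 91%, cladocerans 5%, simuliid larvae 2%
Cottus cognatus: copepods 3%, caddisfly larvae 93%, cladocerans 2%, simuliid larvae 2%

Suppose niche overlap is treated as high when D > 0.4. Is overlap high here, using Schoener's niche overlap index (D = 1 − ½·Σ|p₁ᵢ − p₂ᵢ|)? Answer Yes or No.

Convert percentages to proportions (divide by 100).
Σ|p₁ᵢ − p₂ᵢ| = 0.01 + 0.02 + 0.03 + 0.00 = 0.06
D = 1 − ½ × 0.06 = 1 − 0.030 = 0.9700
D = 0.9700 > 0.4 → Yes.

Yes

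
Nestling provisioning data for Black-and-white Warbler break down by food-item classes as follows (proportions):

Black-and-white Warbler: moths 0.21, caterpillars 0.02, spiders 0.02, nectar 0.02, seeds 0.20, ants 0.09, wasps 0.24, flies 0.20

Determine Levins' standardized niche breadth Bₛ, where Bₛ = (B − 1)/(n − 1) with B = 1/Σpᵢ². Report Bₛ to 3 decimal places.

Σpᵢ² = 0.21² + 0.02² + 0.02² + 0.02² + 0.20² + 0.09² + 0.24² + 0.20² = 0.0441 + 0.0004 + 0.0004 + 0.0004 + 0.0400 + 0.0081 + 0.0576 + 0.0400 = 0.1910
B = 1 / 0.1910 = 5.23560
Bₛ = (B − 1)/(n − 1) = (5.23560 − 1)/(8 − 1) = 4.23560/7 = 0.60509

0.605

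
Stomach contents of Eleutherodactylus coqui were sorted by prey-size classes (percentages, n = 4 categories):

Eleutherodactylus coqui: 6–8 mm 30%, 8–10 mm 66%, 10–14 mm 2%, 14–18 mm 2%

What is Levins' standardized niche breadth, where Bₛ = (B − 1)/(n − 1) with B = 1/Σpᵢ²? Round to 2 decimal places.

Convert percentages to proportions (divide by 100).
Σpᵢ² = 0.30² + 0.66² + 0.02² + 0.02² = 0.0900 + 0.4356 + 0.0004 + 0.0004 = 0.5264
B = 1 / 0.5264 = 1.8997
Bₛ = (B − 1)/(n − 1) = (1.8997 − 1)/(4 − 1) = 0.8997/3 = 0.2999

0.30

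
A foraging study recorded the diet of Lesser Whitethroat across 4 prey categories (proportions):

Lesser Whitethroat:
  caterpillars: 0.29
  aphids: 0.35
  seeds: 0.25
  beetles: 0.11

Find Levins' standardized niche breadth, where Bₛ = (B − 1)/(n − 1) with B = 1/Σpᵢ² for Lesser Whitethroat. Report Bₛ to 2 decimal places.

Σpᵢ² = 0.29² + 0.35² + 0.25² + 0.11² = 0.0841 + 0.1225 + 0.0625 + 0.0121 = 0.2812
B = 1 / 0.2812 = 3.5562
Bₛ = (B − 1)/(n − 1) = (3.5562 − 1)/(4 − 1) = 2.5562/3 = 0.8521

0.85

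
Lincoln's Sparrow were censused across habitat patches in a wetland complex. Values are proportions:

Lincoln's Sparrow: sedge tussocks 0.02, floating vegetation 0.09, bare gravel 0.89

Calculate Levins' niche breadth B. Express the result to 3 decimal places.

1.249

Σpᵢ² = 0.02² + 0.09² + 0.89² = 0.0004 + 0.0081 + 0.7921 = 0.8006
B = 1 / 0.8006 = 1.24906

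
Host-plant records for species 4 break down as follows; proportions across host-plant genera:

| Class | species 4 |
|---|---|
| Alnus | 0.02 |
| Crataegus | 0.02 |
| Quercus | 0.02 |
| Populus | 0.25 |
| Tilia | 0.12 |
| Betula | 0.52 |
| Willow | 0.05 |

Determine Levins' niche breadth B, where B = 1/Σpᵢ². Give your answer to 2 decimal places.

2.85

Σpᵢ² = 0.02² + 0.02² + 0.02² + 0.25² + 0.12² + 0.52² + 0.05² = 0.0004 + 0.0004 + 0.0004 + 0.0625 + 0.0144 + 0.2704 + 0.0025 = 0.3510
B = 1 / 0.3510 = 2.8490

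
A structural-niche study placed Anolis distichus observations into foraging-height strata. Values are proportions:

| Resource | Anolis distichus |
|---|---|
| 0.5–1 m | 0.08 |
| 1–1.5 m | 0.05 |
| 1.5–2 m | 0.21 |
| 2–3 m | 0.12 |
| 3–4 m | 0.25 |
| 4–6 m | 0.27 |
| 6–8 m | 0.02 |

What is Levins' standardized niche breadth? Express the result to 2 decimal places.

Σpᵢ² = 0.08² + 0.05² + 0.21² + 0.12² + 0.25² + 0.27² + 0.02² = 0.0064 + 0.0025 + 0.0441 + 0.0144 + 0.0625 + 0.0729 + 0.0004 = 0.2032
B = 1 / 0.2032 = 4.9213
Bₛ = (B − 1)/(n − 1) = (4.9213 − 1)/(7 − 1) = 3.9213/6 = 0.6536

0.65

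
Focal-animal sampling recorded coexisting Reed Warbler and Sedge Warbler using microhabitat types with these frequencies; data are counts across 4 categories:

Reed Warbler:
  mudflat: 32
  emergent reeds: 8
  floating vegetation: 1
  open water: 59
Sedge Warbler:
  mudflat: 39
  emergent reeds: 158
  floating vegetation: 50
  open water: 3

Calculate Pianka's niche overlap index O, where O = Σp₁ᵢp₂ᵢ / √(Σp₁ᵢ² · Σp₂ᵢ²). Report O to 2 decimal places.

0.24

Proportions for Reed Warbler (n=100): 32/100=0.3200, 8/100=0.0800, 1/100=0.0100, 59/100=0.5900
Proportions for Sedge Warbler (n=250): 39/250=0.1560, 158/250=0.6320, 50/250=0.2000, 3/250=0.0120
Σ p₁ᵢp₂ᵢ = 0.049920 + 0.050560 + 0.002000 + 0.007080 = 0.109560
Σp_1ᵢ² = 0.3200² + 0.0800² + 0.0100² + 0.5900² = 0.102400 + 0.006400 + 0.000100 + 0.348100 = 0.457000
Σp_2ᵢ² = 0.1560² + 0.6320² + 0.2000² + 0.0120² = 0.024336 + 0.399424 + 0.040000 + 0.000144 = 0.463904
O = 0.109560 / √(0.457000 × 0.463904) = 0.109560 / 0.4604391 = 0.2379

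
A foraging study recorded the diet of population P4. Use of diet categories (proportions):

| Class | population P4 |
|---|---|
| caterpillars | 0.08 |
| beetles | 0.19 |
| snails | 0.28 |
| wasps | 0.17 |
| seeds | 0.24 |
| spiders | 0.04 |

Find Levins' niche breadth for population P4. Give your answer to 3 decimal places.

Σpᵢ² = 0.08² + 0.19² + 0.28² + 0.17² + 0.24² + 0.04² = 0.0064 + 0.0361 + 0.0784 + 0.0289 + 0.0576 + 0.0016 = 0.2090
B = 1 / 0.2090 = 4.78469

4.785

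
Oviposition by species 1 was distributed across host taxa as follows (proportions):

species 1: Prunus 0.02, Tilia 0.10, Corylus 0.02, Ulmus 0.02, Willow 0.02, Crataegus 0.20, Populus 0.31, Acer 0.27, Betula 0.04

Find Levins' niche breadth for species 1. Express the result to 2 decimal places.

Σpᵢ² = 0.02² + 0.10² + 0.02² + 0.02² + 0.02² + 0.20² + 0.31² + 0.27² + 0.04² = 0.0004 + 0.0100 + 0.0004 + 0.0004 + 0.0004 + 0.0400 + 0.0961 + 0.0729 + 0.0016 = 0.2222
B = 1 / 0.2222 = 4.5005

4.50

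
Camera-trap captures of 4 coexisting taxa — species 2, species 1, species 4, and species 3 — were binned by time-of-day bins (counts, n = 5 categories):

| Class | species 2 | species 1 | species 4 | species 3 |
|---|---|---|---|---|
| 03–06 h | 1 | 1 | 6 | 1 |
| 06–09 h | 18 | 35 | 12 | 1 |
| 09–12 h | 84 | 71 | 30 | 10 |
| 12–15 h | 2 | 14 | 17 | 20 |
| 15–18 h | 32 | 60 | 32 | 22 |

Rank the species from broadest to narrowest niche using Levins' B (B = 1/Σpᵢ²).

Proportions for species 2 (n=137): 1/137=0.0073, 18/137=0.1314, 84/137=0.6131, 2/137=0.0146, 32/137=0.2336
Proportions for species 1 (n=181): 1/181=0.0055, 35/181=0.1934, 71/181=0.3923, 14/181=0.0773, 60/181=0.3315
Proportions for species 4 (n=97): 6/97=0.0619, 12/97=0.1237, 30/97=0.3093, 17/97=0.1753, 32/97=0.3299
Proportions for species 3 (n=54): 1/54=0.0185, 1/54=0.0185, 10/54=0.1852, 20/54=0.3704, 22/54=0.4074
Σp_2ᵢ² = 0.0073² + 0.1314² + 0.6131² + 0.0146² + 0.2336² = 0.000053 + 0.017266 + 0.375892 + 0.000213 + 0.054569 = 0.447993
B_2 = 1 / 0.447993 = 2.2322
Σp_1ᵢ² = 0.0055² + 0.1934² + 0.3923² + 0.0773² + 0.3315² = 0.000030 + 0.037404 + 0.153899 + 0.005975 + 0.109892 = 0.307200
B_1 = 1 / 0.307200 = 3.2552
Σp_4ᵢ² = 0.0619² + 0.1237² + 0.3093² + 0.1753² + 0.3299² = 0.003832 + 0.015302 + 0.095666 + 0.030730 + 0.108834 = 0.254364
B_4 = 1 / 0.254364 = 3.9314
Σp_3ᵢ² = 0.0185² + 0.0185² + 0.1852² + 0.3704² + 0.4074² = 0.000342 + 0.000342 + 0.034299 + 0.137196 + 0.165975 = 0.338154
B_3 = 1 / 0.338154 = 2.9572
Ranking by B (broadest → narrowest): species 4 (3.93) > species 1 (3.26) > species 3 (2.96) > species 2 (2.23)

species 4 > species 1 > species 3 > species 2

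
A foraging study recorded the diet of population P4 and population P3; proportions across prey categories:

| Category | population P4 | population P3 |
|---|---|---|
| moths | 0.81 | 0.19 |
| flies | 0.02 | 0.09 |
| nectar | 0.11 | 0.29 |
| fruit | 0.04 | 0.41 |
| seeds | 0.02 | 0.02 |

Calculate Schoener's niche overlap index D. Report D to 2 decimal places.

0.38

Σ|p₁ᵢ − p₂ᵢ| = 0.62 + 0.07 + 0.18 + 0.37 + 0.00 = 1.24
D = 1 − ½ × 1.24 = 1 − 0.620 = 0.3800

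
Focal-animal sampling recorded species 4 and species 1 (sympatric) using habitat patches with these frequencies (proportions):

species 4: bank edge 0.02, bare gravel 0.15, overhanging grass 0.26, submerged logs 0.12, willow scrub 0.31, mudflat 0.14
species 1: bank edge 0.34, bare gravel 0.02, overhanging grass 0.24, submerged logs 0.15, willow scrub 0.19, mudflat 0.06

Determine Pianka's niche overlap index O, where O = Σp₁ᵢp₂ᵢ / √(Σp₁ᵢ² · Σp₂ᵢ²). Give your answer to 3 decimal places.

Σ p₁ᵢp₂ᵢ = 0.0068 + 0.0030 + 0.0624 + 0.0180 + 0.0589 + 0.0084 = 0.1575
Σp_1ᵢ² = 0.02² + 0.15² + 0.26² + 0.12² + 0.31² + 0.14² = 0.0004 + 0.0225 + 0.0676 + 0.0144 + 0.0961 + 0.0196 = 0.2206
Σp_2ᵢ² = 0.34² + 0.02² + 0.24² + 0.15² + 0.19² + 0.06² = 0.1156 + 0.0004 + 0.0576 + 0.0225 + 0.0361 + 0.0036 = 0.2358
O = 0.1575 / √(0.2206 × 0.2358) = 0.1575 / 0.228073 = 0.69057

0.691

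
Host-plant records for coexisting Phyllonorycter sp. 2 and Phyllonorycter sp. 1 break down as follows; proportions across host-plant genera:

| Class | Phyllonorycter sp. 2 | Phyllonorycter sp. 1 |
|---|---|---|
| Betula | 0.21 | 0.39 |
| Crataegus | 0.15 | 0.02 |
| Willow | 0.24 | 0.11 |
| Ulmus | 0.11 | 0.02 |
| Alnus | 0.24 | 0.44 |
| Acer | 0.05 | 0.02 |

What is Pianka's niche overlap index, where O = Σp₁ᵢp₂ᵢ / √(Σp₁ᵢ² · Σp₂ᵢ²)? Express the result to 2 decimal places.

0.83

Σ p₁ᵢp₂ᵢ = 0.0819 + 0.0030 + 0.0264 + 0.0022 + 0.1056 + 0.0010 = 0.2201
Σp_1ᵢ² = 0.21² + 0.15² + 0.24² + 0.11² + 0.24² + 0.05² = 0.0441 + 0.0225 + 0.0576 + 0.0121 + 0.0576 + 0.0025 = 0.1964
Σp_2ᵢ² = 0.39² + 0.02² + 0.11² + 0.02² + 0.44² + 0.02² = 0.1521 + 0.0004 + 0.0121 + 0.0004 + 0.1936 + 0.0004 = 0.3590
O = 0.2201 / √(0.1964 × 0.3590) = 0.2201 / 0.26553 = 0.8289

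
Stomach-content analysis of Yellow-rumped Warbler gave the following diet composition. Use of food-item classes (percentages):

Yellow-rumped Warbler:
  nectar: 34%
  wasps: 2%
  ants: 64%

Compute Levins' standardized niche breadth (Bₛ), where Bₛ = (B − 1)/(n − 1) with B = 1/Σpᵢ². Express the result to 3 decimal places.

0.451

Convert percentages to proportions (divide by 100).
Σpᵢ² = 0.34² + 0.02² + 0.64² = 0.1156 + 0.0004 + 0.4096 = 0.5256
B = 1 / 0.5256 = 1.90259
Bₛ = (B − 1)/(n − 1) = (1.90259 − 1)/(3 − 1) = 0.90259/2 = 0.45130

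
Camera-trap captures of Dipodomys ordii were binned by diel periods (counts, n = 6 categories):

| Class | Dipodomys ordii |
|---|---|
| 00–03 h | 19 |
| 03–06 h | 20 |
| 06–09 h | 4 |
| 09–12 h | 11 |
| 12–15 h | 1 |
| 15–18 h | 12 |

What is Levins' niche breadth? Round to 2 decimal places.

4.30

Proportions for Dipodomys ordii (n=67): 19/67=0.2836, 20/67=0.2985, 4/67=0.0597, 11/67=0.1642, 1/67=0.0149, 12/67=0.1791
Σpᵢ² = 0.2836² + 0.2985² + 0.0597² + 0.1642² + 0.0149² + 0.1791² = 0.080429 + 0.089102 + 0.003564 + 0.026962 + 0.000222 + 0.032077 = 0.232356
B = 1 / 0.232356 = 4.3037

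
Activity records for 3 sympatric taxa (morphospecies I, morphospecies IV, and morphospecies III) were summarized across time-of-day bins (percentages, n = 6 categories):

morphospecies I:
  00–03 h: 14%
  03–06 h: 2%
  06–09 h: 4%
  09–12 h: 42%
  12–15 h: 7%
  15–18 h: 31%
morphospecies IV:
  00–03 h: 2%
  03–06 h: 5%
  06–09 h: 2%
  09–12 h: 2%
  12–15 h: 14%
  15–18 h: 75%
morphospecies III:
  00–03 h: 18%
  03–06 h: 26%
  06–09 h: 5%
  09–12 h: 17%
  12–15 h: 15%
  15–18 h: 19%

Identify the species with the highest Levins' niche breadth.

Convert percentages to proportions (divide by 100).
Σp_Iᵢ² = 0.14² + 0.02² + 0.04² + 0.42² + 0.07² + 0.31² = 0.0196 + 0.0004 + 0.0016 + 0.1764 + 0.0049 + 0.0961 = 0.2990
B_I = 1 / 0.2990 = 3.3445
Σp_IVᵢ² = 0.02² + 0.05² + 0.02² + 0.02² + 0.14² + 0.75² = 0.0004 + 0.0025 + 0.0004 + 0.0004 + 0.0196 + 0.5625 = 0.5858
B_IV = 1 / 0.5858 = 1.7071
Σp_IIIᵢ² = 0.18² + 0.26² + 0.05² + 0.17² + 0.15² + 0.19² = 0.0324 + 0.0676 + 0.0025 + 0.0289 + 0.0225 + 0.0361 = 0.1900
B_III = 1 / 0.1900 = 5.2632
Highest B → broadest niche (most generalist): morphospecies III (B = 5.26).

morphospecies III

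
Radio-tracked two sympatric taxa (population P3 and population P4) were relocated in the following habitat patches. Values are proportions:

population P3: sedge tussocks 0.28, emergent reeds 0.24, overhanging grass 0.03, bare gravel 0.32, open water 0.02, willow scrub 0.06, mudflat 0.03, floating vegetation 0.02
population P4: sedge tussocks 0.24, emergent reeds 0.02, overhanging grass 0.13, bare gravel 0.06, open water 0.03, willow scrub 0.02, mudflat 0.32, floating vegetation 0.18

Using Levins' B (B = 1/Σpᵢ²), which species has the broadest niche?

Σp_P3ᵢ² = 0.28² + 0.24² + 0.03² + 0.32² + 0.02² + 0.06² + 0.03² + 0.02² = 0.0784 + 0.0576 + 0.0009 + 0.1024 + 0.0004 + 0.0036 + 0.0009 + 0.0004 = 0.2446
B_P3 = 1 / 0.2446 = 4.0883
Σp_P4ᵢ² = 0.24² + 0.02² + 0.13² + 0.06² + 0.03² + 0.02² + 0.32² + 0.18² = 0.0576 + 0.0004 + 0.0169 + 0.0036 + 0.0009 + 0.0004 + 0.1024 + 0.0324 = 0.2146
B_P4 = 1 / 0.2146 = 4.6598
Highest B → broadest niche (most generalist): population P4 (B = 4.66).

population P4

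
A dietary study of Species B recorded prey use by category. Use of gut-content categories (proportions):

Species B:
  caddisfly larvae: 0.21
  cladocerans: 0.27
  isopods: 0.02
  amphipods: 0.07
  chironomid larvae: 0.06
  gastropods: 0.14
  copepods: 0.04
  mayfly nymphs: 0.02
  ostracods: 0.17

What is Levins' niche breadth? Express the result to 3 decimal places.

5.669

Σpᵢ² = 0.21² + 0.27² + 0.02² + 0.07² + 0.06² + 0.14² + 0.04² + 0.02² + 0.17² = 0.0441 + 0.0729 + 0.0004 + 0.0049 + 0.0036 + 0.0196 + 0.0016 + 0.0004 + 0.0289 = 0.1764
B = 1 / 0.1764 = 5.66893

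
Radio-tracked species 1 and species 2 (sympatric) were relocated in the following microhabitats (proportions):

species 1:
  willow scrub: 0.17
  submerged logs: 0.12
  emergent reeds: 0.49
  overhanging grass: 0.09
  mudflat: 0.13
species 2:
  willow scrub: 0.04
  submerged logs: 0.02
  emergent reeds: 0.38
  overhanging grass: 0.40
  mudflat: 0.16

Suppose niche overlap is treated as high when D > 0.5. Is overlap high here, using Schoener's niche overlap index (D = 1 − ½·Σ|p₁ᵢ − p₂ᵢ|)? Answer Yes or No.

Σ|p₁ᵢ − p₂ᵢ| = 0.13 + 0.10 + 0.11 + 0.31 + 0.03 = 0.68
D = 1 − ½ × 0.68 = 1 − 0.340 = 0.6600
D = 0.6600 > 0.5 → Yes.

Yes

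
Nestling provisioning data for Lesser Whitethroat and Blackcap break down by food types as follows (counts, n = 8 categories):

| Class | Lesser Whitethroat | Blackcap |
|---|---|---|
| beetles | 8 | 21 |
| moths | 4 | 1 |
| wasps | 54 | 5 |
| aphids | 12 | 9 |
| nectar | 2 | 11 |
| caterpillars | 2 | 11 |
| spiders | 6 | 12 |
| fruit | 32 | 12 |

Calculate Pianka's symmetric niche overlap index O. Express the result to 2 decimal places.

0.49

Proportions for Lesser Whitethroat (n=120): 8/120=0.0667, 4/120=0.0333, 54/120=0.4500, 12/120=0.1000, 2/120=0.0167, 2/120=0.0167, 6/120=0.0500, 32/120=0.2667
Proportions for Blackcap (n=82): 21/82=0.2561, 1/82=0.0122, 5/82=0.0610, 9/82=0.1098, 11/82=0.1341, 11/82=0.1341, 12/82=0.1463, 12/82=0.1463
Σ p₁ᵢp₂ᵢ = 0.017082 + 0.000406 + 0.027450 + 0.010980 + 0.002239 + 0.002239 + 0.007315 + 0.039018 = 0.106729
Σp_1ᵢ² = 0.0667² + 0.0333² + 0.4500² + 0.1000² + 0.0167² + 0.0167² + 0.0500² + 0.2667² = 0.004449 + 0.001109 + 0.202500 + 0.010000 + 0.000279 + 0.000279 + 0.002500 + 0.071129 = 0.292245
Σp_2ᵢ² = 0.2561² + 0.0122² + 0.0610² + 0.1098² + 0.1341² + 0.1341² + 0.1463² + 0.1463² = 0.065587 + 0.000149 + 0.003721 + 0.012056 + 0.017983 + 0.017983 + 0.021404 + 0.021404 = 0.160287
O = 0.106729 / √(0.292245 × 0.160287) = 0.106729 / 0.2164326 = 0.4931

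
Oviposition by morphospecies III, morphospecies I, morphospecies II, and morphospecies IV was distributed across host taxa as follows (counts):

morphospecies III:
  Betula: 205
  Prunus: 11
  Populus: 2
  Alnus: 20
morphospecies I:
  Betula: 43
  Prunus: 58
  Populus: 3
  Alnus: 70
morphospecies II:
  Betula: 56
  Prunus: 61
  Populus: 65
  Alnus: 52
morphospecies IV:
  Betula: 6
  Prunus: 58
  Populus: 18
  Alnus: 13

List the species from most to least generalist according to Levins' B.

morphospecies II > morphospecies I > morphospecies IV > morphospecies III

Proportions for morphospecies III (n=238): 205/238=0.8613, 11/238=0.0462, 2/238=0.0084, 20/238=0.0840
Proportions for morphospecies I (n=174): 43/174=0.2471, 58/174=0.3333, 3/174=0.0172, 70/174=0.4023
Proportions for morphospecies II (n=234): 56/234=0.2393, 61/234=0.2607, 65/234=0.2778, 52/234=0.2222
Proportions for morphospecies IV (n=95): 6/95=0.0632, 58/95=0.6105, 18/95=0.1895, 13/95=0.1368
Σp_IIIᵢ² = 0.8613² + 0.0462² + 0.0084² + 0.0840² = 0.741838 + 0.002134 + 0.000071 + 0.007056 = 0.751099
B_III = 1 / 0.751099 = 1.3314
Σp_Iᵢ² = 0.2471² + 0.3333² + 0.0172² + 0.4023² = 0.061058 + 0.111089 + 0.000296 + 0.161845 = 0.334288
B_I = 1 / 0.334288 = 2.9914
Σp_IIᵢ² = 0.2393² + 0.2607² + 0.2778² + 0.2222² = 0.057264 + 0.067964 + 0.077173 + 0.049373 = 0.251774
B_II = 1 / 0.251774 = 3.9718
Σp_IVᵢ² = 0.0632² + 0.6105² + 0.1895² + 0.1368² = 0.003994 + 0.372710 + 0.035910 + 0.018714 = 0.431328
B_IV = 1 / 0.431328 = 2.3184
Ranking by B (broadest → narrowest): morphospecies II (3.97) > morphospecies I (2.99) > morphospecies IV (2.32) > morphospecies III (1.33)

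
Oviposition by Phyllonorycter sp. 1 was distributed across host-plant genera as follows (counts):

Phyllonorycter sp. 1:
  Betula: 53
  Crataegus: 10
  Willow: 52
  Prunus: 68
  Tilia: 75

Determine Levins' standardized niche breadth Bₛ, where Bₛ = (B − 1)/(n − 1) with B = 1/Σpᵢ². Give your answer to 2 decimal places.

Proportions for Phyllonorycter sp. 1 (n=258): 53/258=0.2054, 10/258=0.0388, 52/258=0.2016, 68/258=0.2636, 75/258=0.2907
Σpᵢ² = 0.2054² + 0.0388² + 0.2016² + 0.2636² + 0.2907² = 0.042189 + 0.001505 + 0.040643 + 0.069485 + 0.084506 = 0.238328
B = 1 / 0.238328 = 4.1959
Bₛ = (B − 1)/(n − 1) = (4.1959 − 1)/(5 − 1) = 3.1959/4 = 0.7990

0.80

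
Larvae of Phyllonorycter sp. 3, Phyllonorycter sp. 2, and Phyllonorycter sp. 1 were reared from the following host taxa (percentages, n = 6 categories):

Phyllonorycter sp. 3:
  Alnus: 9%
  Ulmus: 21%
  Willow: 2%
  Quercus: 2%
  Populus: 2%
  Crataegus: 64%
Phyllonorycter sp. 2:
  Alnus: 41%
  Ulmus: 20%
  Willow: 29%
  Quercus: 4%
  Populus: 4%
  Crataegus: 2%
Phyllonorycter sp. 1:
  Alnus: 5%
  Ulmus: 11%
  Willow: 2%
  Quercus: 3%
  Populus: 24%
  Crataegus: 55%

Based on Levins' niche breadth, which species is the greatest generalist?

Convert percentages to proportions (divide by 100).
Σp_3ᵢ² = 0.09² + 0.21² + 0.02² + 0.02² + 0.02² + 0.64² = 0.0081 + 0.0441 + 0.0004 + 0.0004 + 0.0004 + 0.4096 = 0.4630
B_3 = 1 / 0.4630 = 2.1598
Σp_2ᵢ² = 0.41² + 0.20² + 0.29² + 0.04² + 0.04² + 0.02² = 0.1681 + 0.0400 + 0.0841 + 0.0016 + 0.0016 + 0.0004 = 0.2958
B_2 = 1 / 0.2958 = 3.3807
Σp_1ᵢ² = 0.05² + 0.11² + 0.02² + 0.03² + 0.24² + 0.55² = 0.0025 + 0.0121 + 0.0004 + 0.0009 + 0.0576 + 0.3025 = 0.3760
B_1 = 1 / 0.3760 = 2.6596
Highest B → broadest niche (most generalist): Phyllonorycter sp. 2 (B = 3.38).

Phyllonorycter sp. 2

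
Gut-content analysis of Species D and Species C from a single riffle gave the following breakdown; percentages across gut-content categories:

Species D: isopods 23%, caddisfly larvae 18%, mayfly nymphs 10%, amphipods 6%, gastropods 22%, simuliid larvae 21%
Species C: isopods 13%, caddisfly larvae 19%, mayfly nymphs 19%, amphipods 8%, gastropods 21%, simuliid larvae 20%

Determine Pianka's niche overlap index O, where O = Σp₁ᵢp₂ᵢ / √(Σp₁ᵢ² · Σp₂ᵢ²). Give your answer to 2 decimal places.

0.95

Convert percentages to proportions (divide by 100).
Σ p₁ᵢp₂ᵢ = 0.0299 + 0.0342 + 0.0190 + 0.0048 + 0.0462 + 0.0420 = 0.1761
Σp_1ᵢ² = 0.23² + 0.18² + 0.10² + 0.06² + 0.22² + 0.21² = 0.0529 + 0.0324 + 0.0100 + 0.0036 + 0.0484 + 0.0441 = 0.1914
Σp_2ᵢ² = 0.13² + 0.19² + 0.19² + 0.08² + 0.21² + 0.20² = 0.0169 + 0.0361 + 0.0361 + 0.0064 + 0.0441 + 0.0400 = 0.1796
O = 0.1761 / √(0.1914 × 0.1796) = 0.1761 / 0.18541 = 0.9498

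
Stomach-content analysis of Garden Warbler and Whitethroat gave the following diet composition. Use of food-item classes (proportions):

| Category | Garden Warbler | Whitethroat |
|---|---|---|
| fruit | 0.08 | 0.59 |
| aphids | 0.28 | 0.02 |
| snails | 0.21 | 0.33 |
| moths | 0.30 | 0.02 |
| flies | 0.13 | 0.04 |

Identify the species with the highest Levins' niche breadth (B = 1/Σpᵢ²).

Garden Warbler

Σp_Warbᵢ² = 0.08² + 0.28² + 0.21² + 0.30² + 0.13² = 0.0064 + 0.0784 + 0.0441 + 0.0900 + 0.0169 = 0.2358
B_Warb = 1 / 0.2358 = 4.2409
Σp_Whitᵢ² = 0.59² + 0.02² + 0.33² + 0.02² + 0.04² = 0.3481 + 0.0004 + 0.1089 + 0.0004 + 0.0016 = 0.4594
B_Whit = 1 / 0.4594 = 2.1768
Highest B → broadest niche (most generalist): Garden Warbler (B = 4.24).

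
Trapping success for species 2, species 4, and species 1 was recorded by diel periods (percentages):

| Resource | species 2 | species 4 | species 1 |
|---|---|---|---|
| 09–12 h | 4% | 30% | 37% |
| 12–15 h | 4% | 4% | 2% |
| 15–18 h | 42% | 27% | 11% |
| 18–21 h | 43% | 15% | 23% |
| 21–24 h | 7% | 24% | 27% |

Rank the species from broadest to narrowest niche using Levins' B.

Convert percentages to proportions (divide by 100).
Σp_2ᵢ² = 0.04² + 0.04² + 0.42² + 0.43² + 0.07² = 0.0016 + 0.0016 + 0.1764 + 0.1849 + 0.0049 = 0.3694
B_2 = 1 / 0.3694 = 2.7071
Σp_4ᵢ² = 0.30² + 0.04² + 0.27² + 0.15² + 0.24² = 0.0900 + 0.0016 + 0.0729 + 0.0225 + 0.0576 = 0.2446
B_4 = 1 / 0.2446 = 4.0883
Σp_1ᵢ² = 0.37² + 0.02² + 0.11² + 0.23² + 0.27² = 0.1369 + 0.0004 + 0.0121 + 0.0529 + 0.0729 = 0.2752
B_1 = 1 / 0.2752 = 3.6337
Ranking by B (broadest → narrowest): species 4 (4.09) > species 1 (3.63) > species 2 (2.71)

species 4 > species 1 > species 2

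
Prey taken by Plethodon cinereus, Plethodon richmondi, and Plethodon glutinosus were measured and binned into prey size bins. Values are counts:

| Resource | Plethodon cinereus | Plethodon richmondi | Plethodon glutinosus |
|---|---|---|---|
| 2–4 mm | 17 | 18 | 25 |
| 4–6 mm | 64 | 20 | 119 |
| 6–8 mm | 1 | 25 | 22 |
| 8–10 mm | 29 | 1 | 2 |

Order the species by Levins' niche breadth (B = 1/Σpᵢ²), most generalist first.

Proportions for Plethodon cinereus (n=111): 17/111=0.1532, 64/111=0.5766, 1/111=0.0090, 29/111=0.2613
Proportions for Plethodon richmondi (n=64): 18/64=0.2813, 20/64=0.3125, 25/64=0.3906, 1/64=0.0156
Proportions for Plethodon glutinosus (n=168): 25/168=0.1488, 119/168=0.7083, 22/168=0.1310, 2/168=0.0119
Σp_cineᵢ² = 0.1532² + 0.5766² + 0.0090² + 0.2613² = 0.023470 + 0.332468 + 0.000081 + 0.068278 = 0.424297
B_cine = 1 / 0.424297 = 2.3568
Σp_richᵢ² = 0.2813² + 0.3125² + 0.3906² + 0.0156² = 0.079130 + 0.097656 + 0.152568 + 0.000243 = 0.329597
B_rich = 1 / 0.329597 = 3.0340
Σp_glutᵢ² = 0.1488² + 0.7083² + 0.1310² + 0.0119² = 0.022141 + 0.501689 + 0.017161 + 0.000142 = 0.541133
B_glut = 1 / 0.541133 = 1.8480
Ranking by B (broadest → narrowest): Plethodon richmondi (3.03) > Plethodon cinereus (2.36) > Plethodon glutinosus (1.85)

Plethodon richmondi > Plethodon cinereus > Plethodon glutinosus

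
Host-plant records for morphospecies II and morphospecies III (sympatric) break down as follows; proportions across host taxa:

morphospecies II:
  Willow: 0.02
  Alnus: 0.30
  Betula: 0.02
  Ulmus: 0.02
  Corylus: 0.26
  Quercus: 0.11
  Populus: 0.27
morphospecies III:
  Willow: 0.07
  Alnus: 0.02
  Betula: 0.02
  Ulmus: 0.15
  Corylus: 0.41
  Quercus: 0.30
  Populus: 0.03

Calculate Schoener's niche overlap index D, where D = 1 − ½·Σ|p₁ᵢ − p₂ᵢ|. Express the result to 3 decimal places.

0.480

Σ|p₁ᵢ − p₂ᵢ| = 0.05 + 0.28 + 0.00 + 0.13 + 0.15 + 0.19 + 0.24 = 1.04
D = 1 − ½ × 1.04 = 1 − 0.520 = 0.48000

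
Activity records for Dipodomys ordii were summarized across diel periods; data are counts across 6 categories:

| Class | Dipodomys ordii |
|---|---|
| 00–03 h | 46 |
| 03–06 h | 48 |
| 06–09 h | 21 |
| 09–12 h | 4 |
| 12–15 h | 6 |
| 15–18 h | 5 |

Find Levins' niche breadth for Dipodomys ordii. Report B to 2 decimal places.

Proportions for Dipodomys ordii (n=130): 46/130=0.3538, 48/130=0.3692, 21/130=0.1615, 4/130=0.0308, 6/130=0.0462, 5/130=0.0385
Σpᵢ² = 0.3538² + 0.3692² + 0.1615² + 0.0308² + 0.0462² + 0.0385² = 0.125174 + 0.136309 + 0.026082 + 0.000949 + 0.002134 + 0.001482 = 0.292130
B = 1 / 0.292130 = 3.4231

3.42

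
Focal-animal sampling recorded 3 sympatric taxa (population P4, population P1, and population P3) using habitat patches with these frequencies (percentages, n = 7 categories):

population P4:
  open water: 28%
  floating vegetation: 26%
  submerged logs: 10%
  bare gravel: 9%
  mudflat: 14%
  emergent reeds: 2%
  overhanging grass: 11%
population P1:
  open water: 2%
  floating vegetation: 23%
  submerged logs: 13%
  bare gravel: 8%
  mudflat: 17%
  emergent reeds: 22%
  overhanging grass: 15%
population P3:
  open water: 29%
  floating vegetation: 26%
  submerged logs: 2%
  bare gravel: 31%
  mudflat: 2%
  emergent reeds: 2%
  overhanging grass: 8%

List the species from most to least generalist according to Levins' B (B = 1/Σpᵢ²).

Convert percentages to proportions (divide by 100).
Σp_P4ᵢ² = 0.28² + 0.26² + 0.10² + 0.09² + 0.14² + 0.02² + 0.11² = 0.0784 + 0.0676 + 0.0100 + 0.0081 + 0.0196 + 0.0004 + 0.0121 = 0.1962
B_P4 = 1 / 0.1962 = 5.0968
Σp_P1ᵢ² = 0.02² + 0.23² + 0.13² + 0.08² + 0.17² + 0.22² + 0.15² = 0.0004 + 0.0529 + 0.0169 + 0.0064 + 0.0289 + 0.0484 + 0.0225 = 0.1764
B_P1 = 1 / 0.1764 = 5.6689
Σp_P3ᵢ² = 0.29² + 0.26² + 0.02² + 0.31² + 0.02² + 0.02² + 0.08² = 0.0841 + 0.0676 + 0.0004 + 0.0961 + 0.0004 + 0.0004 + 0.0064 = 0.2554
B_P3 = 1 / 0.2554 = 3.9154
Ranking by B (broadest → narrowest): population P1 (5.67) > population P4 (5.10) > population P3 (3.92)

population P1 > population P4 > population P3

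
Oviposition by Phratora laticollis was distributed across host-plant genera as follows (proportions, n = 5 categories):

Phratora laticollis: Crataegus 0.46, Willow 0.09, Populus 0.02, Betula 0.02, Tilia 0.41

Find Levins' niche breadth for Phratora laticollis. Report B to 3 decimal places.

2.573

Σpᵢ² = 0.46² + 0.09² + 0.02² + 0.02² + 0.41² = 0.2116 + 0.0081 + 0.0004 + 0.0004 + 0.1681 = 0.3886
B = 1 / 0.3886 = 2.57334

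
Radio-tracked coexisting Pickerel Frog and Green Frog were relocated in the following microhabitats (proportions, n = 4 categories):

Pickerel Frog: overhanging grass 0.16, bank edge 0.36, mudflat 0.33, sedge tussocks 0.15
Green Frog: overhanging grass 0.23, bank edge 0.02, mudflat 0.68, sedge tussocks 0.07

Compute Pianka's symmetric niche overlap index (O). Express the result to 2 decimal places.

Σ p₁ᵢp₂ᵢ = 0.0368 + 0.0072 + 0.2244 + 0.0105 = 0.2789
Σp_1ᵢ² = 0.16² + 0.36² + 0.33² + 0.15² = 0.0256 + 0.1296 + 0.1089 + 0.0225 = 0.2866
Σp_2ᵢ² = 0.23² + 0.02² + 0.68² + 0.07² = 0.0529 + 0.0004 + 0.4624 + 0.0049 = 0.5206
O = 0.2789 / √(0.2866 × 0.5206) = 0.2789 / 0.38627 = 0.7220

0.72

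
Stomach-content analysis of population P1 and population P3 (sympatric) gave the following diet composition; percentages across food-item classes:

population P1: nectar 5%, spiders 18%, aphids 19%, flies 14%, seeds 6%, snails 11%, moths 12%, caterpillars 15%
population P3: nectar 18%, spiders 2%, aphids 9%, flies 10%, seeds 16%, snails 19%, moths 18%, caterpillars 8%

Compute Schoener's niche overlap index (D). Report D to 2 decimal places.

0.63

Convert percentages to proportions (divide by 100).
Σ|p₁ᵢ − p₂ᵢ| = 0.13 + 0.16 + 0.10 + 0.04 + 0.10 + 0.08 + 0.06 + 0.07 = 0.74
D = 1 − ½ × 0.74 = 1 − 0.370 = 0.6300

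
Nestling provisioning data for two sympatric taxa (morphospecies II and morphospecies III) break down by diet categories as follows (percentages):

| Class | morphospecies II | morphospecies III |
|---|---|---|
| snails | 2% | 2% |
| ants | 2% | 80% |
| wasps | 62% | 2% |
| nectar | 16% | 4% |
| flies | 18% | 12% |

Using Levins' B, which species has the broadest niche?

morphospecies II

Convert percentages to proportions (divide by 100).
Σp_IIᵢ² = 0.02² + 0.02² + 0.62² + 0.16² + 0.18² = 0.0004 + 0.0004 + 0.3844 + 0.0256 + 0.0324 = 0.4432
B_II = 1 / 0.4432 = 2.2563
Σp_IIIᵢ² = 0.02² + 0.80² + 0.02² + 0.04² + 0.12² = 0.0004 + 0.6400 + 0.0004 + 0.0016 + 0.0144 = 0.6568
B_III = 1 / 0.6568 = 1.5225
Highest B → broadest niche (most generalist): morphospecies II (B = 2.26).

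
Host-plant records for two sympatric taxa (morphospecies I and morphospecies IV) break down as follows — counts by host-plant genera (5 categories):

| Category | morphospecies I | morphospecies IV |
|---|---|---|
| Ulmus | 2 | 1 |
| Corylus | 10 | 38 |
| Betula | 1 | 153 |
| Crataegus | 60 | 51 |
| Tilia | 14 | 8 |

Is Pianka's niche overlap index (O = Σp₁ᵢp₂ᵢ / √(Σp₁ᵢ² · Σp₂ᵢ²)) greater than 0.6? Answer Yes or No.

Proportions for morphospecies I (n=87): 2/87=0.0230, 10/87=0.1149, 1/87=0.0115, 60/87=0.6897, 14/87=0.1609
Proportions for morphospecies IV (n=251): 1/251=0.0040, 38/251=0.1514, 153/251=0.6096, 51/251=0.2032, 8/251=0.0319
Σ p₁ᵢp₂ᵢ = 0.000092 + 0.017396 + 0.007010 + 0.140147 + 0.005133 = 0.169778
Σp_1ᵢ² = 0.0230² + 0.1149² + 0.0115² + 0.6897² + 0.1609² = 0.000529 + 0.013202 + 0.000132 + 0.475686 + 0.025889 = 0.515438
Σp_2ᵢ² = 0.0040² + 0.1514² + 0.6096² + 0.2032² + 0.0319² = 0.000016 + 0.022922 + 0.371612 + 0.041290 + 0.001018 = 0.436858
O = 0.169778 / √(0.515438 × 0.436858) = 0.169778 / 0.4745242 = 0.3578
O = 0.3578 < 0.6 → No.

No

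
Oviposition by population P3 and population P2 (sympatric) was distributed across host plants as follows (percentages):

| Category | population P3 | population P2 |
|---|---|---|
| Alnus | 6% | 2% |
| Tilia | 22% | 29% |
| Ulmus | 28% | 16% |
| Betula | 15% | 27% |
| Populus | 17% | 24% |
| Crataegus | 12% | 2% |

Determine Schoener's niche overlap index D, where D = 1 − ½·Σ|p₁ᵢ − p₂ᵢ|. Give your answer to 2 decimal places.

Convert percentages to proportions (divide by 100).
Σ|p₁ᵢ − p₂ᵢ| = 0.04 + 0.07 + 0.12 + 0.12 + 0.07 + 0.10 = 0.52
D = 1 − ½ × 0.52 = 1 − 0.260 = 0.7400

0.74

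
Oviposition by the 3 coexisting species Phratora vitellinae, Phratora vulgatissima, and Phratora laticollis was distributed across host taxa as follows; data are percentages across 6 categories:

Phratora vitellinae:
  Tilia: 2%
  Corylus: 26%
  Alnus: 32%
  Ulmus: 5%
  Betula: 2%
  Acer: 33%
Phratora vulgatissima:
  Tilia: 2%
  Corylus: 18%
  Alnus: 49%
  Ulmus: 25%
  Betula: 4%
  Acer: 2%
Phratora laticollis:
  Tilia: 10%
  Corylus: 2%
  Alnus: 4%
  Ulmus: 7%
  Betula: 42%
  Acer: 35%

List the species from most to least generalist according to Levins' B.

Phratora vitellinae > Phratora laticollis > Phratora vulgatissima

Convert percentages to proportions (divide by 100).
Σp_viteᵢ² = 0.02² + 0.26² + 0.32² + 0.05² + 0.02² + 0.33² = 0.0004 + 0.0676 + 0.1024 + 0.0025 + 0.0004 + 0.1089 = 0.2822
B_vite = 1 / 0.2822 = 3.5436
Σp_vulgᵢ² = 0.02² + 0.18² + 0.49² + 0.25² + 0.04² + 0.02² = 0.0004 + 0.0324 + 0.2401 + 0.0625 + 0.0016 + 0.0004 = 0.3374
B_vulg = 1 / 0.3374 = 2.9638
Σp_latiᵢ² = 0.10² + 0.02² + 0.04² + 0.07² + 0.42² + 0.35² = 0.0100 + 0.0004 + 0.0016 + 0.0049 + 0.1764 + 0.1225 = 0.3158
B_lati = 1 / 0.3158 = 3.1666
Ranking by B (broadest → narrowest): Phratora vitellinae (3.54) > Phratora laticollis (3.17) > Phratora vulgatissima (2.96)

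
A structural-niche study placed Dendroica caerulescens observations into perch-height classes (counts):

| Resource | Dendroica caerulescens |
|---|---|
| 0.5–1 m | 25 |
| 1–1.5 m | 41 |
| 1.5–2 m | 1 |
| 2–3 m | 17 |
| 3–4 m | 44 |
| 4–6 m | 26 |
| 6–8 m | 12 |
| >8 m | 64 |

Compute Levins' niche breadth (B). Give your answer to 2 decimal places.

Proportions for Dendroica caerulescens (n=230): 25/230=0.1087, 41/230=0.1783, 1/230=0.0043, 17/230=0.0739, 44/230=0.1913, 26/230=0.1130, 12/230=0.0522, 64/230=0.2783
Σpᵢ² = 0.1087² + 0.1783² + 0.0043² + 0.0739² + 0.1913² + 0.1130² + 0.0522² + 0.2783² = 0.011816 + 0.031791 + 0.000018 + 0.005461 + 0.036596 + 0.012769 + 0.002725 + 0.077451 = 0.178627
B = 1 / 0.178627 = 5.5983

5.60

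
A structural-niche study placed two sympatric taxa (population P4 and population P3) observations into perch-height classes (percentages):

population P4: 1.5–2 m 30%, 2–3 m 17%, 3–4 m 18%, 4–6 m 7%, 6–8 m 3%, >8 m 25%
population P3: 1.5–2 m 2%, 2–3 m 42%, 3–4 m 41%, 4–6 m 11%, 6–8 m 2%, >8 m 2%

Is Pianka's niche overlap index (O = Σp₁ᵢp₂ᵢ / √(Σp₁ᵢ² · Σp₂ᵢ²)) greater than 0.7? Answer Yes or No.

No

Convert percentages to proportions (divide by 100).
Σ p₁ᵢp₂ᵢ = 0.0060 + 0.0714 + 0.0738 + 0.0077 + 0.0006 + 0.0050 = 0.1645
Σp_1ᵢ² = 0.30² + 0.17² + 0.18² + 0.07² + 0.03² + 0.25² = 0.0900 + 0.0289 + 0.0324 + 0.0049 + 0.0009 + 0.0625 = 0.2196
Σp_2ᵢ² = 0.02² + 0.42² + 0.41² + 0.11² + 0.02² + 0.02² = 0.0004 + 0.1764 + 0.1681 + 0.0121 + 0.0004 + 0.0004 = 0.3578
O = 0.1645 / √(0.2196 × 0.3578) = 0.1645 / 0.28031 = 0.5869
O = 0.5869 < 0.7 → No.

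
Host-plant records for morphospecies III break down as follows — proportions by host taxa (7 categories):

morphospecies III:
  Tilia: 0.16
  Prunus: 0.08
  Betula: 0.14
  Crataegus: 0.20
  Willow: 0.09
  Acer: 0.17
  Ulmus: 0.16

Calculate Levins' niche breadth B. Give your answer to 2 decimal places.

Σpᵢ² = 0.16² + 0.08² + 0.14² + 0.20² + 0.09² + 0.17² + 0.16² = 0.0256 + 0.0064 + 0.0196 + 0.0400 + 0.0081 + 0.0289 + 0.0256 = 0.1542
B = 1 / 0.1542 = 6.4851

6.49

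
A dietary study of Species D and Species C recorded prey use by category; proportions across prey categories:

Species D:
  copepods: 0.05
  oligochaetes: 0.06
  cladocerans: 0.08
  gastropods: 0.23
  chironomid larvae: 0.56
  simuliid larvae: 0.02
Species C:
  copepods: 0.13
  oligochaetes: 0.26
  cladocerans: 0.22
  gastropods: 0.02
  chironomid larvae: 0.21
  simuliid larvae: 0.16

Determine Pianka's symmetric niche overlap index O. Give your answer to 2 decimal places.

0.59

Σ p₁ᵢp₂ᵢ = 0.0065 + 0.0156 + 0.0176 + 0.0046 + 0.1176 + 0.0032 = 0.1651
Σp_1ᵢ² = 0.05² + 0.06² + 0.08² + 0.23² + 0.56² + 0.02² = 0.0025 + 0.0036 + 0.0064 + 0.0529 + 0.3136 + 0.0004 = 0.3794
Σp_2ᵢ² = 0.13² + 0.26² + 0.22² + 0.02² + 0.21² + 0.16² = 0.0169 + 0.0676 + 0.0484 + 0.0004 + 0.0441 + 0.0256 = 0.2030
O = 0.1651 / √(0.3794 × 0.2030) = 0.1651 / 0.27752 = 0.5949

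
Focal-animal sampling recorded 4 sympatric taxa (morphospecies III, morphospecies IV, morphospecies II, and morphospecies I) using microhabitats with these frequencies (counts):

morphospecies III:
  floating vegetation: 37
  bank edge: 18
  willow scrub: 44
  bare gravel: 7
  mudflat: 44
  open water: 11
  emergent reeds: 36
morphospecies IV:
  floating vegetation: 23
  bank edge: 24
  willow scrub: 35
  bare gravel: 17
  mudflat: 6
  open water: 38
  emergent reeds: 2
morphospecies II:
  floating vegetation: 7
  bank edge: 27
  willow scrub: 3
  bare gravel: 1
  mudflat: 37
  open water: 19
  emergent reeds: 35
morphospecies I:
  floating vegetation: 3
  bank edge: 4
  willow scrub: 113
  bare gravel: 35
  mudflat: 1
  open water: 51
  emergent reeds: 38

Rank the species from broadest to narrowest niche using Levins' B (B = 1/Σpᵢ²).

Proportions for morphospecies III (n=197): 37/197=0.1878, 18/197=0.0914, 44/197=0.2234, 7/197=0.0355, 44/197=0.2234, 11/197=0.0558, 36/197=0.1827
Proportions for morphospecies IV (n=145): 23/145=0.1586, 24/145=0.1655, 35/145=0.2414, 17/145=0.1172, 6/145=0.0414, 38/145=0.2621, 2/145=0.0138
Proportions for morphospecies II (n=129): 7/129=0.0543, 27/129=0.2093, 3/129=0.0233, 1/129=0.0078, 37/129=0.2868, 19/129=0.1473, 35/129=0.2713
Proportions for morphospecies I (n=245): 3/245=0.0122, 4/245=0.0163, 113/245=0.4612, 35/245=0.1429, 1/245=0.0041, 51/245=0.2082, 38/245=0.1551
Σp_IIIᵢ² = 0.1878² + 0.0914² + 0.2234² + 0.0355² + 0.2234² + 0.0558² + 0.1827² = 0.035269 + 0.008354 + 0.049908 + 0.001260 + 0.049908 + 0.003114 + 0.033379 = 0.181192
B_III = 1 / 0.181192 = 5.5190
Σp_IVᵢ² = 0.1586² + 0.1655² + 0.2414² + 0.1172² + 0.0414² + 0.2621² + 0.0138² = 0.025154 + 0.027390 + 0.058274 + 0.013736 + 0.001714 + 0.068696 + 0.000190 = 0.195154
B_IV = 1 / 0.195154 = 5.1242
Σp_IIᵢ² = 0.0543² + 0.2093² + 0.0233² + 0.0078² + 0.2868² + 0.1473² + 0.2713² = 0.002948 + 0.043806 + 0.000543 + 0.000061 + 0.082254 + 0.021697 + 0.073604 = 0.224913
B_II = 1 / 0.224913 = 4.4462
Σp_Iᵢ² = 0.0122² + 0.0163² + 0.4612² + 0.1429² + 0.0041² + 0.2082² + 0.1551² = 0.000149 + 0.000266 + 0.212705 + 0.020420 + 0.000017 + 0.043347 + 0.024056 = 0.300960
B_I = 1 / 0.300960 = 3.3227
Ranking by B (broadest → narrowest): morphospecies III (5.52) > morphospecies IV (5.12) > morphospecies II (4.45) > morphospecies I (3.32)

morphospecies III > morphospecies IV > morphospecies II > morphospecies I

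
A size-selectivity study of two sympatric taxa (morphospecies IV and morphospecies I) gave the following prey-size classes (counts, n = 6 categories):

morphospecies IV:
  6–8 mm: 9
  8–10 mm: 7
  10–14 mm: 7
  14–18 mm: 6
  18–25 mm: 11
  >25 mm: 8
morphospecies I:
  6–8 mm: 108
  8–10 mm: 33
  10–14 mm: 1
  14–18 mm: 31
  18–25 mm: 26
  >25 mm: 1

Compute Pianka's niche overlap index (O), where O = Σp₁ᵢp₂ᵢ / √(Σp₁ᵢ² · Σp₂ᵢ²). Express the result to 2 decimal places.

0.70

Proportions for morphospecies IV (n=48): 9/48=0.1875, 7/48=0.1458, 7/48=0.1458, 6/48=0.1250, 11/48=0.2292, 8/48=0.1667
Proportions for morphospecies I (n=200): 108/200=0.5400, 33/200=0.1650, 1/200=0.0050, 31/200=0.1550, 26/200=0.1300, 1/200=0.0050
Σ p₁ᵢp₂ᵢ = 0.101250 + 0.024057 + 0.000729 + 0.019375 + 0.029796 + 0.000834 = 0.176041
Σp_1ᵢ² = 0.1875² + 0.1458² + 0.1458² + 0.1250² + 0.2292² + 0.1667² = 0.035156 + 0.021258 + 0.021258 + 0.015625 + 0.052533 + 0.027789 = 0.173619
Σp_2ᵢ² = 0.5400² + 0.1650² + 0.0050² + 0.1550² + 0.1300² + 0.0050² = 0.291600 + 0.027225 + 0.000025 + 0.024025 + 0.016900 + 0.000025 = 0.359800
O = 0.176041 / √(0.173619 × 0.359800) = 0.176041 / 0.2499362 = 0.7043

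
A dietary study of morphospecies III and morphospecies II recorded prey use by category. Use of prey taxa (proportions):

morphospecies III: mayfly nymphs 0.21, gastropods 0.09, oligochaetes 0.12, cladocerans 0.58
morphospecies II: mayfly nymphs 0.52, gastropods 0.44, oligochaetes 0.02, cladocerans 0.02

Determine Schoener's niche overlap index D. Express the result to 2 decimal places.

Σ|p₁ᵢ − p₂ᵢ| = 0.31 + 0.35 + 0.10 + 0.56 = 1.32
D = 1 − ½ × 1.32 = 1 − 0.660 = 0.3400

0.34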